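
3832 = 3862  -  30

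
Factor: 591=3^1*197^1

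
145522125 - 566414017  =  -420891892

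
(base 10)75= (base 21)3C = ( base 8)113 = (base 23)36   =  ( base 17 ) 47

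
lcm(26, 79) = 2054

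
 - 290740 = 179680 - 470420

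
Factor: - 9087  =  -3^1 * 13^1 * 233^1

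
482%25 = 7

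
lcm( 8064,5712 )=137088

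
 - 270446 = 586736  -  857182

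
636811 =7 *90973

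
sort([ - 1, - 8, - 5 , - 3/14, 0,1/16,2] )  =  [ - 8, - 5, - 1, - 3/14,  0,1/16,2] 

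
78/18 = 4 + 1/3 = 4.33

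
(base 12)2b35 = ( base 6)35305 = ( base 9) 6865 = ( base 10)5081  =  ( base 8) 11731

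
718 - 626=92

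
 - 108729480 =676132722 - 784862202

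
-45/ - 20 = 2 + 1/4 = 2.25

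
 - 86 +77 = -9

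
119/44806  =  119/44806=0.00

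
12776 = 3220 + 9556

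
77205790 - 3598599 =73607191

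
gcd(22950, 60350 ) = 850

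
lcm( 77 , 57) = 4389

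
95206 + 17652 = 112858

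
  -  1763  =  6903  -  8666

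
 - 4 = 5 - 9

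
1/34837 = 1/34837 = 0.00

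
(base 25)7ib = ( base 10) 4836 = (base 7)20046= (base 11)36A7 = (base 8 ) 11344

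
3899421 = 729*5349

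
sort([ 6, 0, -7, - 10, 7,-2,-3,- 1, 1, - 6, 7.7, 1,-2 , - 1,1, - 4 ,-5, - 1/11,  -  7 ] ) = [ - 10,  -  7, - 7, - 6,  -  5, - 4, -3, - 2,-2, - 1, - 1, - 1/11, 0,  1, 1, 1,6, 7, 7.7] 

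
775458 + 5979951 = 6755409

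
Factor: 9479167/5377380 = 2^(-2 ) * 3^(-1)*5^( - 1)*19^( - 1)*53^(- 1 )*89^( - 1)*137^1*69191^1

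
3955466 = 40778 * 97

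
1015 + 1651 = 2666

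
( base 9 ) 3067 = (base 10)2248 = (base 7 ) 6361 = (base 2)100011001000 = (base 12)1374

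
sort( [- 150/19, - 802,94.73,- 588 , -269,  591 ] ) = [- 802,- 588,-269,-150/19, 94.73, 591]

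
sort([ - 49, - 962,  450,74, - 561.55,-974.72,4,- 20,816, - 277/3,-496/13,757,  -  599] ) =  [ - 974.72, - 962,- 599,  -  561.55, - 277/3, - 49, - 496/13, - 20,4, 74,450, 757,816 ] 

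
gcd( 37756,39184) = 4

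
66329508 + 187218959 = 253548467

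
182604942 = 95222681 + 87382261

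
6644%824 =52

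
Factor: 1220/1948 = 305/487 = 5^1*61^1 * 487^ ( - 1)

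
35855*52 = 1864460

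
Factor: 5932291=2221^1 * 2671^1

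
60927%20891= 19145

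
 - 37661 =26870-64531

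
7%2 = 1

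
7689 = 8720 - 1031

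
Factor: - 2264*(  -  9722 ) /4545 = 2^4*3^( - 2)*5^(- 1)*101^ ( - 1 )*283^1*4861^1 = 22010608/4545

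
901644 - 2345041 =  -  1443397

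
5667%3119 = 2548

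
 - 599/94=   -  7 + 59/94 = -6.37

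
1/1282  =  1/1282 = 0.00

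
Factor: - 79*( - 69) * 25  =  136275= 3^1*5^2 * 23^1*79^1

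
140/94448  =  35/23612 = 0.00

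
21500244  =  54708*393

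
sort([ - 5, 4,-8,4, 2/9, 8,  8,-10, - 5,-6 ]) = [- 10, - 8,  -  6,  -  5,-5, 2/9, 4, 4, 8, 8] 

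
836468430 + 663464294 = 1499932724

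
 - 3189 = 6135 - 9324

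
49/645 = 49/645 = 0.08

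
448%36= 16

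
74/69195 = 74/69195 = 0.00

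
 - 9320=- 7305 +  - 2015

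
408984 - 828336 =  - 419352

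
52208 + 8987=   61195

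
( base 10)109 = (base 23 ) 4h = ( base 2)1101101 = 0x6D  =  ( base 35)34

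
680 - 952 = -272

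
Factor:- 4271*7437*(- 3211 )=3^1*13^2*19^1 * 37^1*67^1*4271^1= 101992364097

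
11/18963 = 11/18963 = 0.00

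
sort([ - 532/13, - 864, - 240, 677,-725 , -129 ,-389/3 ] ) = [- 864, - 725, - 240, - 389/3, - 129,-532/13,677 ]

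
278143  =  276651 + 1492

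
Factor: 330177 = 3^1*110059^1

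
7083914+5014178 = 12098092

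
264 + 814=1078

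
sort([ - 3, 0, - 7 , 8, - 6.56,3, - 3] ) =[-7, - 6.56, - 3,  -  3, 0,3, 8]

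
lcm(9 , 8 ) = 72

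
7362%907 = 106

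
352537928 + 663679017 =1016216945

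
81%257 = 81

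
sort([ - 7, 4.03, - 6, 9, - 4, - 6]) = [-7, - 6, - 6, - 4,4.03,  9]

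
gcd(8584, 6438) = 2146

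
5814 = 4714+1100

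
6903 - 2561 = 4342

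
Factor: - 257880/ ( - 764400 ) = 307/910 = 2^ ( - 1)*5^( - 1)*7^( - 1 )*13^(-1 )*307^1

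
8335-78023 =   -  69688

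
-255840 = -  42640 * 6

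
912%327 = 258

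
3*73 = 219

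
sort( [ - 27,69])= [ - 27, 69 ]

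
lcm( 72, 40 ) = 360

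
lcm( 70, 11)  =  770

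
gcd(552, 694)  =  2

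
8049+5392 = 13441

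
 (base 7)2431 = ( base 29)125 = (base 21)211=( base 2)1110001000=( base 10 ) 904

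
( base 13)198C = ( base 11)2976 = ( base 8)7372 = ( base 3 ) 12021000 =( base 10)3834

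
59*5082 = 299838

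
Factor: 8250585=3^1*5^1*7^1*78577^1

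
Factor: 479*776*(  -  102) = - 2^4 *3^1*17^1 *97^1 * 479^1 = - 37913808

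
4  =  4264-4260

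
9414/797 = 11 + 647/797= 11.81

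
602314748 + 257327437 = 859642185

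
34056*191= 6504696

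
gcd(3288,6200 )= 8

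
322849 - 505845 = -182996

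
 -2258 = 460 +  - 2718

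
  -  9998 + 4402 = -5596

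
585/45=13=13.00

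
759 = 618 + 141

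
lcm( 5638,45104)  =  45104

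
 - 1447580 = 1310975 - 2758555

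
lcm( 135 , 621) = 3105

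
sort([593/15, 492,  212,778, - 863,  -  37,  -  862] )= [ - 863, - 862,  -  37,593/15,212,492,778] 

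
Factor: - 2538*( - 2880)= 2^7*3^5*5^1*47^1 =7309440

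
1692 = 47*36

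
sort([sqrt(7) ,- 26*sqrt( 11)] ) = [ - 26*sqrt( 11 ), sqrt(7)]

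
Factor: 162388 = 2^2*40597^1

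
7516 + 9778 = 17294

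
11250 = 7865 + 3385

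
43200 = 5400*8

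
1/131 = 1/131 = 0.01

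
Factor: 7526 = 2^1*53^1*71^1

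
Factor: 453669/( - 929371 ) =- 3^1*97^1*523^( - 1)*1559^1*1777^( - 1 )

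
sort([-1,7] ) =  [ - 1, 7 ] 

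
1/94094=1/94094 = 0.00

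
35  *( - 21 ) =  - 735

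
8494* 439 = 3728866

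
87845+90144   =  177989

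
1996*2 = 3992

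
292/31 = 9 + 13/31 = 9.42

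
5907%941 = 261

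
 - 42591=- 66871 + 24280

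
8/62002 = 4/31001 = 0.00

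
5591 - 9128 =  - 3537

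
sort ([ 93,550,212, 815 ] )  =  [ 93,212,550,815]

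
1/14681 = 1/14681 =0.00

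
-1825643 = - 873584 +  - 952059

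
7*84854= 593978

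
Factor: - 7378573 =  - 127^1*58099^1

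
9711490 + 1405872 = 11117362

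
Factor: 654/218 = 3 = 3^1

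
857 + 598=1455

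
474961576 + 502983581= 977945157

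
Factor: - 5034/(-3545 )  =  2^1*3^1*5^(-1)*709^( - 1 )*839^1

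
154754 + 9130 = 163884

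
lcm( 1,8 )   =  8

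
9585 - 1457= 8128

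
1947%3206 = 1947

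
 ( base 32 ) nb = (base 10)747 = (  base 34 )LX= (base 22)1BL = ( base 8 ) 1353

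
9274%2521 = 1711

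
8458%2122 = 2092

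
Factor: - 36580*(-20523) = 2^2*3^1*5^1*31^1*59^1 * 6841^1 = 750731340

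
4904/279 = 4904/279 = 17.58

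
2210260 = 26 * 85010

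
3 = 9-6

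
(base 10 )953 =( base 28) 161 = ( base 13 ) 584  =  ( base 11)797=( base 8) 1671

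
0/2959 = 0 = 0.00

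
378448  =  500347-121899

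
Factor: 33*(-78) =-2574 = - 2^1 * 3^2 * 11^1*13^1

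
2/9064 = 1/4532 = 0.00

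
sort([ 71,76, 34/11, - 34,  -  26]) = [ - 34, - 26 , 34/11, 71, 76 ] 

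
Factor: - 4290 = - 2^1 * 3^1*5^1*11^1*13^1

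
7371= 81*91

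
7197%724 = 681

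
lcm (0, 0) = 0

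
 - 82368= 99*( - 832 ) 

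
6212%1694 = 1130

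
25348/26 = 974 + 12/13 = 974.92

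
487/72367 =487/72367 = 0.01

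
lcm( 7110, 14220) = 14220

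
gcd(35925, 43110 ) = 7185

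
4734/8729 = 4734/8729 = 0.54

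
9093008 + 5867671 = 14960679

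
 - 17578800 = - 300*58596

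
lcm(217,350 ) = 10850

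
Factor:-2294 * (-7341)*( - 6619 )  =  -2^1*3^1*31^1*37^1*2447^1*6619^1 = - 111465641226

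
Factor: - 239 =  - 239^1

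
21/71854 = 21/71854 = 0.00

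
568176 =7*81168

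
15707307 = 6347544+9359763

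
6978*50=348900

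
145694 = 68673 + 77021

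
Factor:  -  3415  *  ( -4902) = 16740330 = 2^1*3^1 * 5^1*19^1*43^1*683^1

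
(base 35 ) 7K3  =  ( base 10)9278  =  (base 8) 22076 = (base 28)BNA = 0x243E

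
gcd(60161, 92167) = 1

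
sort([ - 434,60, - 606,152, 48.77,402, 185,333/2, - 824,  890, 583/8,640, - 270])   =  [ - 824, -606, - 434 , - 270, 48.77 , 60, 583/8,152, 333/2,185, 402, 640, 890]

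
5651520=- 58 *(-97440)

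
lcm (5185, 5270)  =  321470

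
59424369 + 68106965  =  127531334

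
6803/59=115 +18/59 = 115.31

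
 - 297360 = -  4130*72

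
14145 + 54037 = 68182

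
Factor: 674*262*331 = 58450628= 2^2*131^1 * 331^1*337^1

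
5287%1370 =1177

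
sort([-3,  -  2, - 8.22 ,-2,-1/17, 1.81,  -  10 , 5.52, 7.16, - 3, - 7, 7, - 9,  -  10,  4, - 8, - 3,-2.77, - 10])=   [- 10,  -  10,-10, - 9,- 8.22, - 8, - 7, - 3,  -  3,-3, - 2.77,  -  2, - 2, - 1/17,1.81 , 4,5.52, 7, 7.16 ] 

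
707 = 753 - 46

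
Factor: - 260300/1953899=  - 2^2*5^2*19^1*31^( - 1 )*137^1*63029^(-1) 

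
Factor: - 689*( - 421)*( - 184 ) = -53372696 = - 2^3*13^1*23^1 * 53^1*421^1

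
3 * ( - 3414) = - 10242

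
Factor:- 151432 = -2^3*23^1*823^1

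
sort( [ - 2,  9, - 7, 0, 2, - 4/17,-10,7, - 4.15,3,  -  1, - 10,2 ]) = [ - 10 , - 10, - 7, - 4.15, - 2,- 1 ,- 4/17,0, 2,2, 3, 7,9] 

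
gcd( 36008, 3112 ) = 8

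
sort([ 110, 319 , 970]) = [ 110,  319,970]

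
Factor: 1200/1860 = 2^2 * 5^1 * 31^( - 1 ) =20/31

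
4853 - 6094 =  - 1241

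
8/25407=8/25407=0.00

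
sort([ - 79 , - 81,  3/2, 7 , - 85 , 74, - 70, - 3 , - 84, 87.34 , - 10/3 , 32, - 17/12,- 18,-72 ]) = [-85,- 84 ,-81, - 79, - 72,-70, - 18, - 10/3, - 3 , - 17/12 , 3/2 , 7, 32 , 74,87.34 ]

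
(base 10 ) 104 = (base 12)88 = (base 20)54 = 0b1101000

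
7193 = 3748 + 3445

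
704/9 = 78 + 2/9 = 78.22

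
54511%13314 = 1255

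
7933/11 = 721+2/11=721.18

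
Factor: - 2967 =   -  3^1*23^1*43^1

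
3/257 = 3/257 = 0.01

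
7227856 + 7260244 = 14488100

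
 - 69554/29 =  - 2399+17/29 = - 2398.41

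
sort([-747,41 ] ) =[-747, 41]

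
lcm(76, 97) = 7372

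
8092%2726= 2640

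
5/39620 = 1/7924 = 0.00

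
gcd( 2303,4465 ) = 47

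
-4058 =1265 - 5323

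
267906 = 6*44651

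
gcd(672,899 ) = 1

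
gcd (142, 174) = 2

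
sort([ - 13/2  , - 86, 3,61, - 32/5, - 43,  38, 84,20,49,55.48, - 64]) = [ -86, - 64, - 43, - 13/2,- 32/5,3,20,  38,49,55.48,61,84]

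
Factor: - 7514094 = -2^1*3^1* 7^1*178907^1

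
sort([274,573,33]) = [33, 274,573]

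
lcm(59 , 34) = 2006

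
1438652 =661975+776677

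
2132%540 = 512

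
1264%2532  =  1264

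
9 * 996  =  8964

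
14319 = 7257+7062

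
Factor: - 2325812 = - 2^2*173^1*3361^1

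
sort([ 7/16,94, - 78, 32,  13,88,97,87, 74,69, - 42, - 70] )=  [ - 78,  -  70,- 42,7/16, 13, 32 , 69,74,  87,88,94, 97] 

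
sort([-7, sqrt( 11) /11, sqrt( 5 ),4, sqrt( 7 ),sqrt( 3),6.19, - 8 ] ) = [ - 8, - 7,sqrt(11 ) /11,sqrt( 3),sqrt( 5 ), sqrt(7 ), 4, 6.19]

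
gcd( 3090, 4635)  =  1545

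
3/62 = 3/62 = 0.05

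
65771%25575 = 14621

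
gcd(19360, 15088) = 16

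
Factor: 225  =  3^2*5^2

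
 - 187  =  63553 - 63740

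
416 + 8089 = 8505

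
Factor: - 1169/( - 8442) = 2^( - 1 )*3^( - 2) *67^( - 1)*167^1 = 167/1206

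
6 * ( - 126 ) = - 756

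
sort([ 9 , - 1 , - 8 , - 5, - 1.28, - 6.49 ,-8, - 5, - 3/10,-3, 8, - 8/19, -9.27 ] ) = [ - 9.27, - 8, - 8, - 6.49, - 5, -5, -3 , -1.28, - 1, - 8/19, - 3/10, 8, 9 ] 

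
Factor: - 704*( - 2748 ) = 2^8 * 3^1 * 11^1*229^1 = 1934592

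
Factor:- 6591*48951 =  - 322636041=- 3^4*  7^2* 13^3*37^1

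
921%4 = 1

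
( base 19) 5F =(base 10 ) 110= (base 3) 11002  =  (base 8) 156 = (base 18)62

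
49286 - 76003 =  - 26717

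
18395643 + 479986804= 498382447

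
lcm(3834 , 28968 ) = 260712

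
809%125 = 59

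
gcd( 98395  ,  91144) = 1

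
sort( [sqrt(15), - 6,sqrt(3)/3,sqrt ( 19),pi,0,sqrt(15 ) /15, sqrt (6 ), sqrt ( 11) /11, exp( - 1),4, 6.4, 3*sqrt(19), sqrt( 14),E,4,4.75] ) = [  -  6,0,  sqrt ( 15 ) /15, sqrt (11)/11, exp(-1)  ,  sqrt( 3)/3, sqrt( 6),E,pi,sqrt (14 ),  sqrt( 15 ) , 4,4,sqrt ( 19),4.75 , 6.4,3*sqrt ( 19 )]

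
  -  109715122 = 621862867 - 731577989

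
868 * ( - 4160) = -3610880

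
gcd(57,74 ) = 1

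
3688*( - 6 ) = - 22128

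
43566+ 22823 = 66389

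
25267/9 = 25267/9 = 2807.44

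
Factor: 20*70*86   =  120400 = 2^4 * 5^2*7^1*43^1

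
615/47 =13 + 4/47 =13.09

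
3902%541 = 115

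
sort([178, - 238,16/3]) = [  -  238,16/3,  178 ] 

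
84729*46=3897534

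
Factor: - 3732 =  - 2^2*3^1*311^1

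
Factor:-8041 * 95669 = -7^1*11^1*17^1 * 43^1 * 79^1 * 173^1=- 769274429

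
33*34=1122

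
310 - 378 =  - 68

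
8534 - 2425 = 6109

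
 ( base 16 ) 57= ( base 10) 87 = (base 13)69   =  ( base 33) 2L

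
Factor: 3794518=2^1*7^1*13^1 * 20849^1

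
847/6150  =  847/6150=0.14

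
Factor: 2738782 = 2^1*1369391^1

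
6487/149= 6487/149 = 43.54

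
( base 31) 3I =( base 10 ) 111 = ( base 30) 3L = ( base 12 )93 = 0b1101111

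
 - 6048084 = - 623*9708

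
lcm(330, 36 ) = 1980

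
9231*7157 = 66066267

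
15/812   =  15/812 = 0.02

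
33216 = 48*692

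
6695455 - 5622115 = 1073340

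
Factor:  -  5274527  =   - 41^1*103^1*1249^1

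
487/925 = 487/925  =  0.53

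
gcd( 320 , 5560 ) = 40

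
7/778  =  7/778 = 0.01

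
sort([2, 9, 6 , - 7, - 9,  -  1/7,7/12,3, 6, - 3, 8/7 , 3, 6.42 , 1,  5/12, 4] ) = [ - 9, - 7, -3 , - 1/7,  5/12,7/12,  1, 8/7,2, 3,3, 4,  6, 6,6.42,9 ] 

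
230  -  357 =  - 127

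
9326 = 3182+6144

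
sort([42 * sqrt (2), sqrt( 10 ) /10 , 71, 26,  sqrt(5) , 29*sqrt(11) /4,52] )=[ sqrt( 10) /10, sqrt (5), 29* sqrt( 11) /4, 26, 52,42*sqrt(2), 71 ] 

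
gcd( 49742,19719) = 7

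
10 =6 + 4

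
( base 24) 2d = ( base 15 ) 41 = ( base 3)2021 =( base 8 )75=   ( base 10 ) 61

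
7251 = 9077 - 1826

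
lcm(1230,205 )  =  1230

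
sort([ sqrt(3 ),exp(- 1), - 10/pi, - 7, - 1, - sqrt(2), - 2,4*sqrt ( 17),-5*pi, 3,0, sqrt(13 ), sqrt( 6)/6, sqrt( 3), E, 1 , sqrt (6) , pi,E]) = [ - 5*pi, - 7, - 10/pi, - 2,-sqrt(2 ),  -  1, 0,exp (-1) , sqrt(6)/6, 1, sqrt(3), sqrt(3),sqrt( 6 ), E, E, 3,pi,sqrt(13) , 4*sqrt (17 )] 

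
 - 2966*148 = - 438968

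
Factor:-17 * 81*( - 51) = 3^5*17^2 =70227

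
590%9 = 5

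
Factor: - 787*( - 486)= 382482 = 2^1*3^5* 787^1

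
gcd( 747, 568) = 1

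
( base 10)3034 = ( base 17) a88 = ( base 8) 5732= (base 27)44a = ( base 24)56a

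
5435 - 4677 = 758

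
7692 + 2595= 10287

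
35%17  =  1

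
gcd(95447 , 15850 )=1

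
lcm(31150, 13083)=654150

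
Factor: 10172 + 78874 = 89046= 2^1*3^3*17^1 * 97^1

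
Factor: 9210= 2^1  *3^1*5^1*307^1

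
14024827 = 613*22879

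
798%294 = 210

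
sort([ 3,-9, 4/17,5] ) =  [ - 9, 4/17,3,5]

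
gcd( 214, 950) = 2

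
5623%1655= 658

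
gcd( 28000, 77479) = 1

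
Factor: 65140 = 2^2 *5^1*3257^1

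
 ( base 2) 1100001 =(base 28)3d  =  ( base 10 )97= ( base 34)2T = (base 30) 37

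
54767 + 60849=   115616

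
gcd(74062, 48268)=2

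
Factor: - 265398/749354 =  - 132699/374677= - 3^1 * 7^1  *71^1*89^1*374677^( - 1) 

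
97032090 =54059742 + 42972348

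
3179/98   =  3179/98 =32.44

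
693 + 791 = 1484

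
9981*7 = 69867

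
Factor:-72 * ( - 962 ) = 2^4*3^2*13^1*37^1 = 69264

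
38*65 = 2470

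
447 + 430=877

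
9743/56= 173 + 55/56 = 173.98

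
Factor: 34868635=5^1*6973727^1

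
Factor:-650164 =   -  2^2 * 23^1*37^1*191^1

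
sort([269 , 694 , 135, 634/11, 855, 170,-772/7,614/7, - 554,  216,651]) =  [-554, - 772/7, 634/11, 614/7, 135,170,216,269,651, 694 , 855 ] 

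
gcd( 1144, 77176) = 88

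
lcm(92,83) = 7636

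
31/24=1+7/24 = 1.29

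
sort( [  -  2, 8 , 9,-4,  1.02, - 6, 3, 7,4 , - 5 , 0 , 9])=[-6,-5, - 4,- 2, 0, 1.02, 3,  4,7, 8,9, 9 ]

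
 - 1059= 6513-7572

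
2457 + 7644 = 10101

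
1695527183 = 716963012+978564171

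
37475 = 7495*5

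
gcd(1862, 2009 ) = 49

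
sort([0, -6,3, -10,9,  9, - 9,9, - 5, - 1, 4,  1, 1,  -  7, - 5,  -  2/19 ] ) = [ - 10, - 9,- 7, - 6, - 5, -5,  -  1,- 2/19, 0, 1, 1,3, 4, 9, 9,9]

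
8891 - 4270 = 4621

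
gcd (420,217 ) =7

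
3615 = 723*5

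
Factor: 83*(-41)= - 41^1*83^1  =  - 3403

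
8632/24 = 359 + 2/3 = 359.67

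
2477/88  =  28 + 13/88 = 28.15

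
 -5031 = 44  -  5075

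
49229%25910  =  23319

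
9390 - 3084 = 6306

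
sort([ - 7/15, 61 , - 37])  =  [ - 37,-7/15,61]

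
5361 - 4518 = 843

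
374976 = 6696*56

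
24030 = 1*24030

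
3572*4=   14288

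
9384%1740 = 684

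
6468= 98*66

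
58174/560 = 29087/280= 103.88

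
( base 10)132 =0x84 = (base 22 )60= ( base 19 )6I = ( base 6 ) 340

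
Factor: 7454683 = 563^1*13241^1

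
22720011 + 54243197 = 76963208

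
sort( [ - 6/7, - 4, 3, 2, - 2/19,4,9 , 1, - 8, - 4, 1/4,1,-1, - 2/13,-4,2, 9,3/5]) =[ - 8, - 4, - 4, - 4, - 1, - 6/7, - 2/13, -2/19, 1/4,3/5, 1, 1, 2,2, 3, 4,9,  9 ] 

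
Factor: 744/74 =372/37=2^2*3^1 * 31^1*37^(-1 ) 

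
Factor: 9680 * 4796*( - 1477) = -68570138560 = - 2^6*5^1 * 7^1 * 11^3 * 109^1*211^1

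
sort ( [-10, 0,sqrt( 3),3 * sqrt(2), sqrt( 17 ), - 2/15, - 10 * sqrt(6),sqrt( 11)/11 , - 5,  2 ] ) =[ - 10*sqrt ( 6),-10,-5,-2/15,0,sqrt( 11) /11,sqrt( 3),2 , sqrt(17),3 * sqrt( 2 )] 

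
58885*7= 412195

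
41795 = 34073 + 7722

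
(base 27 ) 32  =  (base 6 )215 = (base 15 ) 58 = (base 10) 83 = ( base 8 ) 123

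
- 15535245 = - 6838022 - 8697223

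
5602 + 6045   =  11647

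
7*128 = 896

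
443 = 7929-7486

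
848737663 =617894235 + 230843428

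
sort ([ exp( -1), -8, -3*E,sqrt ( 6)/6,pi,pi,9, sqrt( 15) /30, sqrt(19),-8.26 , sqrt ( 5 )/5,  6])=[ - 8.26, - 3*E,-8,sqrt( 15 ) /30, exp (-1 ),sqrt( 6 )/6,sqrt( 5 ) /5 , pi, pi,sqrt(19), 6,9]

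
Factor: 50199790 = 2^1*5^1*5019979^1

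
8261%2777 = 2707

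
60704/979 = 62 + 6/979 = 62.01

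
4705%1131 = 181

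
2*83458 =166916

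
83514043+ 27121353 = 110635396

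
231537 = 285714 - 54177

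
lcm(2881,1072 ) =46096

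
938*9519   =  8928822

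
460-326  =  134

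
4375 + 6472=10847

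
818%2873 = 818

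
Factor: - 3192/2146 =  - 1596/1073 =-  2^2*3^1*  7^1*19^1*29^(  -  1 )*37^(-1 ) 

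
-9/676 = -1 + 667/676 = - 0.01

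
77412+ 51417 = 128829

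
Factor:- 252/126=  - 2 = -2^1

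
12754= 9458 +3296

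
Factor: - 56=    - 2^3 * 7^1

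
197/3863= 197/3863 = 0.05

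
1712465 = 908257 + 804208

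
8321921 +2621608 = 10943529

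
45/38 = 1 + 7/38 =1.18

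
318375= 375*849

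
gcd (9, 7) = 1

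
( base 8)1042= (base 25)ll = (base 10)546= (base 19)19E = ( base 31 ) hj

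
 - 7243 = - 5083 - 2160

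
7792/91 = 85 + 57/91 = 85.63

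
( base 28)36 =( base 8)132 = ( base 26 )3C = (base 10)90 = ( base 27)39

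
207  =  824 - 617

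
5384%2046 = 1292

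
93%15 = 3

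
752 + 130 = 882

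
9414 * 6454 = 60757956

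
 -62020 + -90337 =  - 152357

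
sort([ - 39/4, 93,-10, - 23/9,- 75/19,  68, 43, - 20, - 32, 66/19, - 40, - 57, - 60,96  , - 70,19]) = [  -  70, - 60, - 57, - 40, - 32, - 20, - 10, - 39/4, - 75/19, - 23/9, 66/19,  19,43,  68, 93 , 96]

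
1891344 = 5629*336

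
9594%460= 394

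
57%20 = 17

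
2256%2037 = 219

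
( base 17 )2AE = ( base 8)1372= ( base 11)633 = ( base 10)762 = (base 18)266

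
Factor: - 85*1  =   - 85 = - 5^1*17^1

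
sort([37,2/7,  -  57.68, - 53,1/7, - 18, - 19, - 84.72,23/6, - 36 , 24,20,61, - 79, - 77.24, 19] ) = [ - 84.72, - 79, - 77.24, - 57.68, -53, - 36, - 19, - 18,1/7, 2/7  ,  23/6,  19,20,24  ,  37,61]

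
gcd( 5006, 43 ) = 1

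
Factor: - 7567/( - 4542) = 2^( - 1)*3^( - 1 )*7^1* 23^1*47^1*757^( - 1 )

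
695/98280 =139/19656 = 0.01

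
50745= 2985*17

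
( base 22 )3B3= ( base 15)782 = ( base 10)1697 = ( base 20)44h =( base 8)3241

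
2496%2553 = 2496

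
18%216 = 18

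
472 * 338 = 159536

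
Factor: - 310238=  -  2^1 *155119^1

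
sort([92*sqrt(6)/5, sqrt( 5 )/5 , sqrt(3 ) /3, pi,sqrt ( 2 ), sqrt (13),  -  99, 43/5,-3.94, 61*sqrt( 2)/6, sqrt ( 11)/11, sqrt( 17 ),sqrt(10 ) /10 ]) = [ - 99, - 3.94, sqrt(11 ) /11, sqrt( 10 )/10, sqrt(5 )/5, sqrt( 3 )/3 , sqrt(2), pi,sqrt(13),sqrt( 17),43/5, 61 * sqrt( 2)/6, 92*sqrt( 6)/5 ] 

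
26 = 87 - 61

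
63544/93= 63544/93 = 683.27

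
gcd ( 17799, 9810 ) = 3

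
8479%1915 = 819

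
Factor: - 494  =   - 2^1*13^1*19^1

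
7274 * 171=1243854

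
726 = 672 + 54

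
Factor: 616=2^3*7^1 * 11^1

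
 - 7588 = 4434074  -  4441662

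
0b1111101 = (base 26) 4l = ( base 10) 125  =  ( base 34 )3N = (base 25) 50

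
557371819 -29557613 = 527814206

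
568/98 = 284/49 =5.80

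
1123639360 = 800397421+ 323241939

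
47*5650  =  265550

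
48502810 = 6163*7870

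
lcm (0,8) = 0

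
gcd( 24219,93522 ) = 39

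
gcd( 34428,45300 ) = 1812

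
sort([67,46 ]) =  [46,  67 ]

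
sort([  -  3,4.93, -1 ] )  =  [-3 , - 1,4.93] 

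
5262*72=378864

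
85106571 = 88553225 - 3446654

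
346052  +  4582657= 4928709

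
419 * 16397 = 6870343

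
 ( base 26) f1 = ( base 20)JB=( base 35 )B6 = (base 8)607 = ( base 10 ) 391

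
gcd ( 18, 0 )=18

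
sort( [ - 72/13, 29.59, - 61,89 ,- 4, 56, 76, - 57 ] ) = [  -  61,-57,-72/13,-4,  29.59,56,  76, 89 ] 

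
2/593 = 2/593 = 0.00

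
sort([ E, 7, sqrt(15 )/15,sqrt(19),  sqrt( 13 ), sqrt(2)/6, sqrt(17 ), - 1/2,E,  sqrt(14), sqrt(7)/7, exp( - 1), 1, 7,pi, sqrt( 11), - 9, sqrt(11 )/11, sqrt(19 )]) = [  -  9,  -  1/2,sqrt(2)/6, sqrt(15 ) /15,  sqrt ( 11 )/11,exp( - 1),sqrt( 7 )/7,  1,E, E, pi, sqrt ( 11),sqrt( 13), sqrt(14),sqrt(17),sqrt(19 ),sqrt( 19), 7, 7] 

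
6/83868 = 1/13978 = 0.00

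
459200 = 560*820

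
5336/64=667/8  =  83.38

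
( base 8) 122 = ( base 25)37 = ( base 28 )2Q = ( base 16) 52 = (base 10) 82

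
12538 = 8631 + 3907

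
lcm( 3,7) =21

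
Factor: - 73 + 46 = -27 = - 3^3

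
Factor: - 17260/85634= - 8630/42817 = -2^1*5^1*47^( - 1)*863^1 * 911^ ( - 1 ) 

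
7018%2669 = 1680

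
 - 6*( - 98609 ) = 591654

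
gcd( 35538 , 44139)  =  3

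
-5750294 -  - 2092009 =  - 3658285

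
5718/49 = 116 + 34/49= 116.69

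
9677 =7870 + 1807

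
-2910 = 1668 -4578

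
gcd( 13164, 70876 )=4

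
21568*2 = 43136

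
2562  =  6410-3848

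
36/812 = 9/203= 0.04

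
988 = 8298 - 7310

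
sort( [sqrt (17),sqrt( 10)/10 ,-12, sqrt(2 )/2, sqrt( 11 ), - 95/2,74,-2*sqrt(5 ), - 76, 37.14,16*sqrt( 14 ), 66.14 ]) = [-76,-95/2,-12, - 2*sqrt( 5), sqrt( 10) /10, sqrt( 2) /2,sqrt( 11), sqrt( 17 ),37.14,16 * sqrt( 14),66.14, 74]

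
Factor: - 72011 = - 107^1 * 673^1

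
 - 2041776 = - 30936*66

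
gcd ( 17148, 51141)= 3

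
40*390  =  15600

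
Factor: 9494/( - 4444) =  - 2^( - 1 )*11^( - 1 )*47^1 = - 47/22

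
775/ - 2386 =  - 775/2386  =  - 0.32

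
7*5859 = 41013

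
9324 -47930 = -38606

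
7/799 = 7/799 = 0.01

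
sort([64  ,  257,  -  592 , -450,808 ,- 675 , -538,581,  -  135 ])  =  [ - 675,-592, - 538, - 450 , - 135 , 64,257, 581, 808 ] 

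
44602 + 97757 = 142359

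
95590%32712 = 30166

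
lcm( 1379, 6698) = 46886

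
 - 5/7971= -1+ 7966/7971 = - 0.00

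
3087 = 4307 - 1220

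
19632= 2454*8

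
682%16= 10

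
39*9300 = 362700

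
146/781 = 146/781 = 0.19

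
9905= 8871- - 1034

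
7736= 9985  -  2249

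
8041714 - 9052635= -1010921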